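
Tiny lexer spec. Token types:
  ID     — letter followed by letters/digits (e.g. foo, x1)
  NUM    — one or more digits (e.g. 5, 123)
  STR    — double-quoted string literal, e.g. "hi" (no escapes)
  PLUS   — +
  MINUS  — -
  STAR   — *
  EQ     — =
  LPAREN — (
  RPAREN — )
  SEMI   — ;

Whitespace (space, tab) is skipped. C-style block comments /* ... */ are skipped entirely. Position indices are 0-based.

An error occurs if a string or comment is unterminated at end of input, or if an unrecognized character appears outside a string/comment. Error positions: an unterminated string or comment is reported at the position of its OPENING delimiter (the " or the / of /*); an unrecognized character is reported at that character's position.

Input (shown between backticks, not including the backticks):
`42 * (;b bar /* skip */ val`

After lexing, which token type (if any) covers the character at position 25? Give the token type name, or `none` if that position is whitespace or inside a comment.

pos=0: emit NUM '42' (now at pos=2)
pos=3: emit STAR '*'
pos=5: emit LPAREN '('
pos=6: emit SEMI ';'
pos=7: emit ID 'b' (now at pos=8)
pos=9: emit ID 'bar' (now at pos=12)
pos=13: enter COMMENT mode (saw '/*')
exit COMMENT mode (now at pos=23)
pos=24: emit ID 'val' (now at pos=27)
DONE. 7 tokens: [NUM, STAR, LPAREN, SEMI, ID, ID, ID]
Position 25: char is 'a' -> ID

Answer: ID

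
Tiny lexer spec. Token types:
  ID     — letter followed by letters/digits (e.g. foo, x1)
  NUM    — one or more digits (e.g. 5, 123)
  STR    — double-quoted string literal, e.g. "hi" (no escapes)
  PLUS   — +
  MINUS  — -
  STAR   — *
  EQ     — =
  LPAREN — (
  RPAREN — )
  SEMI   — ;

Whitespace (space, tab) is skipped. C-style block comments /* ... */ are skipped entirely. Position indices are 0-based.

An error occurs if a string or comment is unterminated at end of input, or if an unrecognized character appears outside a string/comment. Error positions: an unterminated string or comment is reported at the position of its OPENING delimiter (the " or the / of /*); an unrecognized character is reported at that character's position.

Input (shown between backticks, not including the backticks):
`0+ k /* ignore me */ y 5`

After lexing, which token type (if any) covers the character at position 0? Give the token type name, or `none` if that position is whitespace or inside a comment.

pos=0: emit NUM '0' (now at pos=1)
pos=1: emit PLUS '+'
pos=3: emit ID 'k' (now at pos=4)
pos=5: enter COMMENT mode (saw '/*')
exit COMMENT mode (now at pos=20)
pos=21: emit ID 'y' (now at pos=22)
pos=23: emit NUM '5' (now at pos=24)
DONE. 5 tokens: [NUM, PLUS, ID, ID, NUM]
Position 0: char is '0' -> NUM

Answer: NUM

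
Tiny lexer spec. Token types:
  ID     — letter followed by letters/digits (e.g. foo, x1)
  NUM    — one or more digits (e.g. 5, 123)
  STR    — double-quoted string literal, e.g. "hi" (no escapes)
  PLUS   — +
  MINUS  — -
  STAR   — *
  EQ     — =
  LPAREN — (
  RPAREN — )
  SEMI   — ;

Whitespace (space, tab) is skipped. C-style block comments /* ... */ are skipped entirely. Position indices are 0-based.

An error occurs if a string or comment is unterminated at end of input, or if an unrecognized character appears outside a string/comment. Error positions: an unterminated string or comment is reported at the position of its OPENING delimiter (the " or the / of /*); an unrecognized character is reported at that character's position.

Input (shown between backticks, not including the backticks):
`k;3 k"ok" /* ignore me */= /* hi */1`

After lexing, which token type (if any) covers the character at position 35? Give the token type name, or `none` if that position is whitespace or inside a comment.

Answer: NUM

Derivation:
pos=0: emit ID 'k' (now at pos=1)
pos=1: emit SEMI ';'
pos=2: emit NUM '3' (now at pos=3)
pos=4: emit ID 'k' (now at pos=5)
pos=5: enter STRING mode
pos=5: emit STR "ok" (now at pos=9)
pos=10: enter COMMENT mode (saw '/*')
exit COMMENT mode (now at pos=25)
pos=25: emit EQ '='
pos=27: enter COMMENT mode (saw '/*')
exit COMMENT mode (now at pos=35)
pos=35: emit NUM '1' (now at pos=36)
DONE. 7 tokens: [ID, SEMI, NUM, ID, STR, EQ, NUM]
Position 35: char is '1' -> NUM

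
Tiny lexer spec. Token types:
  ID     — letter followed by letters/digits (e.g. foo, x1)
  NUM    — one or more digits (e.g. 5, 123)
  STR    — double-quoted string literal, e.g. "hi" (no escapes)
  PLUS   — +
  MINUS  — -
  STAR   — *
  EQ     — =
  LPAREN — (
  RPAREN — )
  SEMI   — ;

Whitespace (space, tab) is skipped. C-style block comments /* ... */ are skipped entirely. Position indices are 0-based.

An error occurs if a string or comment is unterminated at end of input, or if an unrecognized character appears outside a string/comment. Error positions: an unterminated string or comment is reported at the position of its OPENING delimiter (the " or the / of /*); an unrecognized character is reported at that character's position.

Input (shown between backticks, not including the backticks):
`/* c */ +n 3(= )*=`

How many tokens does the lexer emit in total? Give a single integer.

Answer: 8

Derivation:
pos=0: enter COMMENT mode (saw '/*')
exit COMMENT mode (now at pos=7)
pos=8: emit PLUS '+'
pos=9: emit ID 'n' (now at pos=10)
pos=11: emit NUM '3' (now at pos=12)
pos=12: emit LPAREN '('
pos=13: emit EQ '='
pos=15: emit RPAREN ')'
pos=16: emit STAR '*'
pos=17: emit EQ '='
DONE. 8 tokens: [PLUS, ID, NUM, LPAREN, EQ, RPAREN, STAR, EQ]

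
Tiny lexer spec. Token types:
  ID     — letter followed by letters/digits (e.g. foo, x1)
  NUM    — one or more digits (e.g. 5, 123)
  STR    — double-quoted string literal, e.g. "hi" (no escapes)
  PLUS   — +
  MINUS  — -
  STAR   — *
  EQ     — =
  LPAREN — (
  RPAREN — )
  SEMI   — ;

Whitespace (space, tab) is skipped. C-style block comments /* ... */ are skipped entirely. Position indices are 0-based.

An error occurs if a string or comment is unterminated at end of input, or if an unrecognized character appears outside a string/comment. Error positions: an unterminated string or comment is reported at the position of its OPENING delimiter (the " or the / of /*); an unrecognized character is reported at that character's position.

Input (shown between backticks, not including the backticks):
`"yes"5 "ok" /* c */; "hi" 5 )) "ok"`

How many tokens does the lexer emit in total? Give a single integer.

Answer: 9

Derivation:
pos=0: enter STRING mode
pos=0: emit STR "yes" (now at pos=5)
pos=5: emit NUM '5' (now at pos=6)
pos=7: enter STRING mode
pos=7: emit STR "ok" (now at pos=11)
pos=12: enter COMMENT mode (saw '/*')
exit COMMENT mode (now at pos=19)
pos=19: emit SEMI ';'
pos=21: enter STRING mode
pos=21: emit STR "hi" (now at pos=25)
pos=26: emit NUM '5' (now at pos=27)
pos=28: emit RPAREN ')'
pos=29: emit RPAREN ')'
pos=31: enter STRING mode
pos=31: emit STR "ok" (now at pos=35)
DONE. 9 tokens: [STR, NUM, STR, SEMI, STR, NUM, RPAREN, RPAREN, STR]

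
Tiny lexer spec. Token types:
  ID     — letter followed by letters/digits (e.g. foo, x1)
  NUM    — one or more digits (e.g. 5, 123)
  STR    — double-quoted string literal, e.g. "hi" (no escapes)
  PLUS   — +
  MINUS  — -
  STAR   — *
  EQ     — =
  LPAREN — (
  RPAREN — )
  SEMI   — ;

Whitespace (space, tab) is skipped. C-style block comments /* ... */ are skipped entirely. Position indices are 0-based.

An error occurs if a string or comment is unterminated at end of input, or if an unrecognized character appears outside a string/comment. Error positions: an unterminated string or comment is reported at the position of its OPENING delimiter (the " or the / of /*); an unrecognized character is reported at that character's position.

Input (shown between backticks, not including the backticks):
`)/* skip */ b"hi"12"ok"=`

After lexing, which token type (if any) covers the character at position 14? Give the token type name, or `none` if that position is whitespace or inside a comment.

pos=0: emit RPAREN ')'
pos=1: enter COMMENT mode (saw '/*')
exit COMMENT mode (now at pos=11)
pos=12: emit ID 'b' (now at pos=13)
pos=13: enter STRING mode
pos=13: emit STR "hi" (now at pos=17)
pos=17: emit NUM '12' (now at pos=19)
pos=19: enter STRING mode
pos=19: emit STR "ok" (now at pos=23)
pos=23: emit EQ '='
DONE. 6 tokens: [RPAREN, ID, STR, NUM, STR, EQ]
Position 14: char is 'h' -> STR

Answer: STR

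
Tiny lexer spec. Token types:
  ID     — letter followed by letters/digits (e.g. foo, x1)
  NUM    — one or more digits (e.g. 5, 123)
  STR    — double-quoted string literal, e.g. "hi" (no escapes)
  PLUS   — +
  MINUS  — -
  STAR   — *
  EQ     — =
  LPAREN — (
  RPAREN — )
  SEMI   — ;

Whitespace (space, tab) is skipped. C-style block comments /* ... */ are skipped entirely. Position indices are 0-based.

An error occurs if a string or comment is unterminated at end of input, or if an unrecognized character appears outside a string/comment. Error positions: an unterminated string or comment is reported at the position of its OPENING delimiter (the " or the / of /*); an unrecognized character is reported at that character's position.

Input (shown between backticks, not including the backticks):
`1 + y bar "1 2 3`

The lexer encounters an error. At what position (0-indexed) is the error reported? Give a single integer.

pos=0: emit NUM '1' (now at pos=1)
pos=2: emit PLUS '+'
pos=4: emit ID 'y' (now at pos=5)
pos=6: emit ID 'bar' (now at pos=9)
pos=10: enter STRING mode
pos=10: ERROR — unterminated string

Answer: 10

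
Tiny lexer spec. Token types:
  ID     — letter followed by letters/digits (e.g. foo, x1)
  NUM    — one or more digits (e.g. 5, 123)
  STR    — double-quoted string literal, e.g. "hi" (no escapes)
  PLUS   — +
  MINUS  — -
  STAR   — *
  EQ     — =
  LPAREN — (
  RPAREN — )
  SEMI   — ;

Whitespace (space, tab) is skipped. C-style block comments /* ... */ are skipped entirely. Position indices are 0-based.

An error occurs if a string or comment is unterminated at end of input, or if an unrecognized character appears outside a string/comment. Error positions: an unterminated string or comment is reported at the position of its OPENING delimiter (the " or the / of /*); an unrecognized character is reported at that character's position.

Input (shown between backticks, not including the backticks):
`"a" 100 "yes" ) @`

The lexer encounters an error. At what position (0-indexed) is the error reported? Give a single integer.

pos=0: enter STRING mode
pos=0: emit STR "a" (now at pos=3)
pos=4: emit NUM '100' (now at pos=7)
pos=8: enter STRING mode
pos=8: emit STR "yes" (now at pos=13)
pos=14: emit RPAREN ')'
pos=16: ERROR — unrecognized char '@'

Answer: 16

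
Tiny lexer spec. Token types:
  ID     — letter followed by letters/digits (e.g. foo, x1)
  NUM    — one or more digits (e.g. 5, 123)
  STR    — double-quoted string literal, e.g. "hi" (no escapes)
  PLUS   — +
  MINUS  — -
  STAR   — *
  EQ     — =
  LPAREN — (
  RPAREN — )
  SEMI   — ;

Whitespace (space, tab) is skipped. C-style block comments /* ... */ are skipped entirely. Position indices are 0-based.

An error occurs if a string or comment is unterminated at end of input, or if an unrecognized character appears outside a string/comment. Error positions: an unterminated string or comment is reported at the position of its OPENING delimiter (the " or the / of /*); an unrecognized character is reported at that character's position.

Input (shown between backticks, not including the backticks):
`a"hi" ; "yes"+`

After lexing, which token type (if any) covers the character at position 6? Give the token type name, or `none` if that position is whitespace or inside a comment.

pos=0: emit ID 'a' (now at pos=1)
pos=1: enter STRING mode
pos=1: emit STR "hi" (now at pos=5)
pos=6: emit SEMI ';'
pos=8: enter STRING mode
pos=8: emit STR "yes" (now at pos=13)
pos=13: emit PLUS '+'
DONE. 5 tokens: [ID, STR, SEMI, STR, PLUS]
Position 6: char is ';' -> SEMI

Answer: SEMI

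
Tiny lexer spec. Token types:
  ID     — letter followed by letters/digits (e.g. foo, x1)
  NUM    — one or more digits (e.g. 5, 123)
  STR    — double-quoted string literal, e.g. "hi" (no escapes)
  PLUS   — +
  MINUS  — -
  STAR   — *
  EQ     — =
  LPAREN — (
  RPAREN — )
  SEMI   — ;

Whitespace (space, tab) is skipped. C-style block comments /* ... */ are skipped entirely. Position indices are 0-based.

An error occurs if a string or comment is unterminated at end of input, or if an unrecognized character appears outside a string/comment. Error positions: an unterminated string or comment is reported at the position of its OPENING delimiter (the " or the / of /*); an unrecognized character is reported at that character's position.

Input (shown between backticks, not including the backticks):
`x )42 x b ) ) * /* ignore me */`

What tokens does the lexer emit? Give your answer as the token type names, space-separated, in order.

pos=0: emit ID 'x' (now at pos=1)
pos=2: emit RPAREN ')'
pos=3: emit NUM '42' (now at pos=5)
pos=6: emit ID 'x' (now at pos=7)
pos=8: emit ID 'b' (now at pos=9)
pos=10: emit RPAREN ')'
pos=12: emit RPAREN ')'
pos=14: emit STAR '*'
pos=16: enter COMMENT mode (saw '/*')
exit COMMENT mode (now at pos=31)
DONE. 8 tokens: [ID, RPAREN, NUM, ID, ID, RPAREN, RPAREN, STAR]

Answer: ID RPAREN NUM ID ID RPAREN RPAREN STAR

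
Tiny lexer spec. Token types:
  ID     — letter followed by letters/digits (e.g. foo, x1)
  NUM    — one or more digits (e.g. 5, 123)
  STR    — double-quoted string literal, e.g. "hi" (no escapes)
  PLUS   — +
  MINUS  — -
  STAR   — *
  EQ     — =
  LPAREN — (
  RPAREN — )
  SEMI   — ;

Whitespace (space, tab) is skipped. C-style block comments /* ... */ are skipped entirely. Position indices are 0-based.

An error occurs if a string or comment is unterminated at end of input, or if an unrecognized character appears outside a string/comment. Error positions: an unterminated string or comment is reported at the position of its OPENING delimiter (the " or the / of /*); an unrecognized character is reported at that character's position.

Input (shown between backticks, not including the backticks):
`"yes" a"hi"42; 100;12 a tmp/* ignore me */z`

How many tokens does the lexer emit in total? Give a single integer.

Answer: 11

Derivation:
pos=0: enter STRING mode
pos=0: emit STR "yes" (now at pos=5)
pos=6: emit ID 'a' (now at pos=7)
pos=7: enter STRING mode
pos=7: emit STR "hi" (now at pos=11)
pos=11: emit NUM '42' (now at pos=13)
pos=13: emit SEMI ';'
pos=15: emit NUM '100' (now at pos=18)
pos=18: emit SEMI ';'
pos=19: emit NUM '12' (now at pos=21)
pos=22: emit ID 'a' (now at pos=23)
pos=24: emit ID 'tmp' (now at pos=27)
pos=27: enter COMMENT mode (saw '/*')
exit COMMENT mode (now at pos=42)
pos=42: emit ID 'z' (now at pos=43)
DONE. 11 tokens: [STR, ID, STR, NUM, SEMI, NUM, SEMI, NUM, ID, ID, ID]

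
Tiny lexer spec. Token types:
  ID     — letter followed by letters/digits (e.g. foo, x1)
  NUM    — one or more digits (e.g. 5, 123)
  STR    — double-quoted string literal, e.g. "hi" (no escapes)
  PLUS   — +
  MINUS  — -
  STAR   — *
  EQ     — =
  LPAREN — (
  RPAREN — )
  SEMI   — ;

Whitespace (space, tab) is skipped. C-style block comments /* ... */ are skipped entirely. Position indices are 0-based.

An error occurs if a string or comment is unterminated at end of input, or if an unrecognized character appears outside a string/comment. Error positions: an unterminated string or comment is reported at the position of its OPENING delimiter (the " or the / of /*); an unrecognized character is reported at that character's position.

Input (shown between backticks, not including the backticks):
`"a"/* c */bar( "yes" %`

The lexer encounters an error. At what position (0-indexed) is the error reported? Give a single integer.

pos=0: enter STRING mode
pos=0: emit STR "a" (now at pos=3)
pos=3: enter COMMENT mode (saw '/*')
exit COMMENT mode (now at pos=10)
pos=10: emit ID 'bar' (now at pos=13)
pos=13: emit LPAREN '('
pos=15: enter STRING mode
pos=15: emit STR "yes" (now at pos=20)
pos=21: ERROR — unrecognized char '%'

Answer: 21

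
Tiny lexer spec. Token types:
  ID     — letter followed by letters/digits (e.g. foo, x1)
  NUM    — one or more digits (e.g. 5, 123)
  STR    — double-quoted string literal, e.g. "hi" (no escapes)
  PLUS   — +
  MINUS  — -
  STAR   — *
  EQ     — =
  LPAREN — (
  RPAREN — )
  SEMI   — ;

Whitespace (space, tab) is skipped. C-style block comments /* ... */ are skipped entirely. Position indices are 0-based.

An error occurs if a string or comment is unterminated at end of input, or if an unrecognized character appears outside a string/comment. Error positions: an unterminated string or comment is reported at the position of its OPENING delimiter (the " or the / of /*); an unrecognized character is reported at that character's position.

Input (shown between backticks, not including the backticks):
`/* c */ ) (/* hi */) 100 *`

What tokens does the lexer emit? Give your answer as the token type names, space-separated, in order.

pos=0: enter COMMENT mode (saw '/*')
exit COMMENT mode (now at pos=7)
pos=8: emit RPAREN ')'
pos=10: emit LPAREN '('
pos=11: enter COMMENT mode (saw '/*')
exit COMMENT mode (now at pos=19)
pos=19: emit RPAREN ')'
pos=21: emit NUM '100' (now at pos=24)
pos=25: emit STAR '*'
DONE. 5 tokens: [RPAREN, LPAREN, RPAREN, NUM, STAR]

Answer: RPAREN LPAREN RPAREN NUM STAR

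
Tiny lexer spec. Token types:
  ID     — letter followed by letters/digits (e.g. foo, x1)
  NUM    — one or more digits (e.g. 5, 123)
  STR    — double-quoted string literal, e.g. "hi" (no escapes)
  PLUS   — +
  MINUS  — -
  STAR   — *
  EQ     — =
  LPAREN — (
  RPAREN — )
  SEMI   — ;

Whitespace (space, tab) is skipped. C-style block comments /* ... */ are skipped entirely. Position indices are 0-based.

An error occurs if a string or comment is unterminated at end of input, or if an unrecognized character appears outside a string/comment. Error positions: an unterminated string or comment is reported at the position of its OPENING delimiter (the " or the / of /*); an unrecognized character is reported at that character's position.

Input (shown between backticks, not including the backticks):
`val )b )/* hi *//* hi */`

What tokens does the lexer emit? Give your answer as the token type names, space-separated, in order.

pos=0: emit ID 'val' (now at pos=3)
pos=4: emit RPAREN ')'
pos=5: emit ID 'b' (now at pos=6)
pos=7: emit RPAREN ')'
pos=8: enter COMMENT mode (saw '/*')
exit COMMENT mode (now at pos=16)
pos=16: enter COMMENT mode (saw '/*')
exit COMMENT mode (now at pos=24)
DONE. 4 tokens: [ID, RPAREN, ID, RPAREN]

Answer: ID RPAREN ID RPAREN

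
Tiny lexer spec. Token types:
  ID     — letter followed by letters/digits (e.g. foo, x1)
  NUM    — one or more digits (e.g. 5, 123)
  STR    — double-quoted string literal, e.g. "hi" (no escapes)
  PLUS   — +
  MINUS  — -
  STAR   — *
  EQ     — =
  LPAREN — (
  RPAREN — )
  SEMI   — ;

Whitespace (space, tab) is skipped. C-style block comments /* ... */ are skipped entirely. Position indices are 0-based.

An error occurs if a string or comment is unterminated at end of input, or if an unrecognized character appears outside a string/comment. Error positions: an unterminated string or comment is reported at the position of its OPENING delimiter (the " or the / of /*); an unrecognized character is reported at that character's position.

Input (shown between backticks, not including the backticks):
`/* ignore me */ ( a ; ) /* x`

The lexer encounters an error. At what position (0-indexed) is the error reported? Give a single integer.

Answer: 24

Derivation:
pos=0: enter COMMENT mode (saw '/*')
exit COMMENT mode (now at pos=15)
pos=16: emit LPAREN '('
pos=18: emit ID 'a' (now at pos=19)
pos=20: emit SEMI ';'
pos=22: emit RPAREN ')'
pos=24: enter COMMENT mode (saw '/*')
pos=24: ERROR — unterminated comment (reached EOF)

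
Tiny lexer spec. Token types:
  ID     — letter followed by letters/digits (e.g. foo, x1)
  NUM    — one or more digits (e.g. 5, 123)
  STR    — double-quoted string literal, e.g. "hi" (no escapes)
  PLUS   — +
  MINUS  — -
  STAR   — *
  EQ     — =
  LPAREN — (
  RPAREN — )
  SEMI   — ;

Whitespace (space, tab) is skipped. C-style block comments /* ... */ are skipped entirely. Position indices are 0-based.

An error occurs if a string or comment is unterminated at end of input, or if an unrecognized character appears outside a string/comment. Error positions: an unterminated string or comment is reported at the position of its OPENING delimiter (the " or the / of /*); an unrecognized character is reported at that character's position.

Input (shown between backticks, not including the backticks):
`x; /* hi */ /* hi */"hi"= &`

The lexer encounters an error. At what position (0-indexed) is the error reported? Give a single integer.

Answer: 26

Derivation:
pos=0: emit ID 'x' (now at pos=1)
pos=1: emit SEMI ';'
pos=3: enter COMMENT mode (saw '/*')
exit COMMENT mode (now at pos=11)
pos=12: enter COMMENT mode (saw '/*')
exit COMMENT mode (now at pos=20)
pos=20: enter STRING mode
pos=20: emit STR "hi" (now at pos=24)
pos=24: emit EQ '='
pos=26: ERROR — unrecognized char '&'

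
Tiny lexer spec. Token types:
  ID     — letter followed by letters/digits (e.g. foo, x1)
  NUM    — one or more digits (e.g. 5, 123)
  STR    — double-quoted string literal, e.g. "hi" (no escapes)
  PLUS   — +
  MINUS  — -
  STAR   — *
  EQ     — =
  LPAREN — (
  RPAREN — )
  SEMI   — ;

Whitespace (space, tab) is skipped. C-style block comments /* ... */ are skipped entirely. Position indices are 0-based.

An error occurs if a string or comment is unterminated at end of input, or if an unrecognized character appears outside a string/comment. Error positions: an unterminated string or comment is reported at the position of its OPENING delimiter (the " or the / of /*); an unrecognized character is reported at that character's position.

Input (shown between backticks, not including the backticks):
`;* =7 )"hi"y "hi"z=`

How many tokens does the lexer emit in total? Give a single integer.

pos=0: emit SEMI ';'
pos=1: emit STAR '*'
pos=3: emit EQ '='
pos=4: emit NUM '7' (now at pos=5)
pos=6: emit RPAREN ')'
pos=7: enter STRING mode
pos=7: emit STR "hi" (now at pos=11)
pos=11: emit ID 'y' (now at pos=12)
pos=13: enter STRING mode
pos=13: emit STR "hi" (now at pos=17)
pos=17: emit ID 'z' (now at pos=18)
pos=18: emit EQ '='
DONE. 10 tokens: [SEMI, STAR, EQ, NUM, RPAREN, STR, ID, STR, ID, EQ]

Answer: 10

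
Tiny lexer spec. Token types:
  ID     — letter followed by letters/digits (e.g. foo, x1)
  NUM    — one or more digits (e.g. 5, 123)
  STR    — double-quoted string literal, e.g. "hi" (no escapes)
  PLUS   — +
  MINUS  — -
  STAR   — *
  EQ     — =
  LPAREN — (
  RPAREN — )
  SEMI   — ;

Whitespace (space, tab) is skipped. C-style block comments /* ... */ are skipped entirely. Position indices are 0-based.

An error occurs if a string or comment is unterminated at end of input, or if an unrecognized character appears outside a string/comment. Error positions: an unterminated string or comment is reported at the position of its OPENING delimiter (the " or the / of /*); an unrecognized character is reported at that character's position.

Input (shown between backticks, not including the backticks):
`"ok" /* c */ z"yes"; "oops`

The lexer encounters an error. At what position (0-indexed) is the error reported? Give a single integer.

pos=0: enter STRING mode
pos=0: emit STR "ok" (now at pos=4)
pos=5: enter COMMENT mode (saw '/*')
exit COMMENT mode (now at pos=12)
pos=13: emit ID 'z' (now at pos=14)
pos=14: enter STRING mode
pos=14: emit STR "yes" (now at pos=19)
pos=19: emit SEMI ';'
pos=21: enter STRING mode
pos=21: ERROR — unterminated string

Answer: 21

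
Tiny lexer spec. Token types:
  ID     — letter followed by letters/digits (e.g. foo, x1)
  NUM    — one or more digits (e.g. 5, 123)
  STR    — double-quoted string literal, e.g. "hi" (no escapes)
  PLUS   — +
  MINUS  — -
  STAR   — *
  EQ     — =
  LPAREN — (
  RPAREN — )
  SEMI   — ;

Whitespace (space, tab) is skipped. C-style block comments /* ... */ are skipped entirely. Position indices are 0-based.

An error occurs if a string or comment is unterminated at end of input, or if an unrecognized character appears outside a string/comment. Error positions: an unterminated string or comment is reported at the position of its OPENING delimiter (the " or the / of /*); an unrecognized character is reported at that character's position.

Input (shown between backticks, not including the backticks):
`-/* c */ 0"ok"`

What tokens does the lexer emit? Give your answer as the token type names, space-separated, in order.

Answer: MINUS NUM STR

Derivation:
pos=0: emit MINUS '-'
pos=1: enter COMMENT mode (saw '/*')
exit COMMENT mode (now at pos=8)
pos=9: emit NUM '0' (now at pos=10)
pos=10: enter STRING mode
pos=10: emit STR "ok" (now at pos=14)
DONE. 3 tokens: [MINUS, NUM, STR]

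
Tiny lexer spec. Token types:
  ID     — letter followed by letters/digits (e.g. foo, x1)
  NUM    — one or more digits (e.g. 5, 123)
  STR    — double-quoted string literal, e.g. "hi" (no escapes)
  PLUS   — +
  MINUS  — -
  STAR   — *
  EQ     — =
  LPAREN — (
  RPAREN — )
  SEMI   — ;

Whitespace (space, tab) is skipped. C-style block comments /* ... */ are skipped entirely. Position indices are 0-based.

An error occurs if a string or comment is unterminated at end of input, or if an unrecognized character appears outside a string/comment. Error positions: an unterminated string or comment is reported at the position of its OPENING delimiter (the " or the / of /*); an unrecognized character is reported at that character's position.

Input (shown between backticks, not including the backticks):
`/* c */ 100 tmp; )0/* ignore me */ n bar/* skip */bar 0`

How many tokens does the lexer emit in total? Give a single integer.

Answer: 9

Derivation:
pos=0: enter COMMENT mode (saw '/*')
exit COMMENT mode (now at pos=7)
pos=8: emit NUM '100' (now at pos=11)
pos=12: emit ID 'tmp' (now at pos=15)
pos=15: emit SEMI ';'
pos=17: emit RPAREN ')'
pos=18: emit NUM '0' (now at pos=19)
pos=19: enter COMMENT mode (saw '/*')
exit COMMENT mode (now at pos=34)
pos=35: emit ID 'n' (now at pos=36)
pos=37: emit ID 'bar' (now at pos=40)
pos=40: enter COMMENT mode (saw '/*')
exit COMMENT mode (now at pos=50)
pos=50: emit ID 'bar' (now at pos=53)
pos=54: emit NUM '0' (now at pos=55)
DONE. 9 tokens: [NUM, ID, SEMI, RPAREN, NUM, ID, ID, ID, NUM]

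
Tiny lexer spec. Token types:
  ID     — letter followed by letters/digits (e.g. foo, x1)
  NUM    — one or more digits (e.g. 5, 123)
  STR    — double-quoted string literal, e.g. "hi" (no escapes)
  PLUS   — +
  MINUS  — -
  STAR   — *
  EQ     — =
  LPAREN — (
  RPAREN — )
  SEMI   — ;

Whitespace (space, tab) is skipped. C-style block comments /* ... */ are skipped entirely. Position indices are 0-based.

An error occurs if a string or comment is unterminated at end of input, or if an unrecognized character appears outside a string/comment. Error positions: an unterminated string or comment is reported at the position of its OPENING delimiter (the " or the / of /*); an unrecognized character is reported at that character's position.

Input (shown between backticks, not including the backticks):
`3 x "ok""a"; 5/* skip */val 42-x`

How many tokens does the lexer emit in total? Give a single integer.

pos=0: emit NUM '3' (now at pos=1)
pos=2: emit ID 'x' (now at pos=3)
pos=4: enter STRING mode
pos=4: emit STR "ok" (now at pos=8)
pos=8: enter STRING mode
pos=8: emit STR "a" (now at pos=11)
pos=11: emit SEMI ';'
pos=13: emit NUM '5' (now at pos=14)
pos=14: enter COMMENT mode (saw '/*')
exit COMMENT mode (now at pos=24)
pos=24: emit ID 'val' (now at pos=27)
pos=28: emit NUM '42' (now at pos=30)
pos=30: emit MINUS '-'
pos=31: emit ID 'x' (now at pos=32)
DONE. 10 tokens: [NUM, ID, STR, STR, SEMI, NUM, ID, NUM, MINUS, ID]

Answer: 10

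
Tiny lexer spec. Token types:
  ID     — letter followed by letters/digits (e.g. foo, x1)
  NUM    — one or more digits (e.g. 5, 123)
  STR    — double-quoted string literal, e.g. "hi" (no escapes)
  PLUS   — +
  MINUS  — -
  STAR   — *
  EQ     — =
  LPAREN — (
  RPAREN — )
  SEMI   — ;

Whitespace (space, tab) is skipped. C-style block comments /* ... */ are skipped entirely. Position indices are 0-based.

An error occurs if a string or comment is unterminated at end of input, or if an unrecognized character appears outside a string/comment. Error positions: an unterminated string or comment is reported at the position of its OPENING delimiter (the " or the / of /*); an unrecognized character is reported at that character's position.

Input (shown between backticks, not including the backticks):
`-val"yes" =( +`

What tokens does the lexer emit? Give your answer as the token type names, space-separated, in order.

pos=0: emit MINUS '-'
pos=1: emit ID 'val' (now at pos=4)
pos=4: enter STRING mode
pos=4: emit STR "yes" (now at pos=9)
pos=10: emit EQ '='
pos=11: emit LPAREN '('
pos=13: emit PLUS '+'
DONE. 6 tokens: [MINUS, ID, STR, EQ, LPAREN, PLUS]

Answer: MINUS ID STR EQ LPAREN PLUS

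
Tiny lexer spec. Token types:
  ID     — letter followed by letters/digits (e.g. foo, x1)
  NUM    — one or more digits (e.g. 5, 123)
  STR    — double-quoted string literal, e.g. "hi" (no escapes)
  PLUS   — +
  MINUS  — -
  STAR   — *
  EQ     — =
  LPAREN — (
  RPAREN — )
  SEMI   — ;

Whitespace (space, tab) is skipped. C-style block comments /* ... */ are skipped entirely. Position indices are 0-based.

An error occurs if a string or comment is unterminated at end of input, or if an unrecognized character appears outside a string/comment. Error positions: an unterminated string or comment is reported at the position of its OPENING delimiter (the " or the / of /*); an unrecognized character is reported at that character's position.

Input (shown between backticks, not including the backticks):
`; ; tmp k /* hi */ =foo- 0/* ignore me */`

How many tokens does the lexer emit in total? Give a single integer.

pos=0: emit SEMI ';'
pos=2: emit SEMI ';'
pos=4: emit ID 'tmp' (now at pos=7)
pos=8: emit ID 'k' (now at pos=9)
pos=10: enter COMMENT mode (saw '/*')
exit COMMENT mode (now at pos=18)
pos=19: emit EQ '='
pos=20: emit ID 'foo' (now at pos=23)
pos=23: emit MINUS '-'
pos=25: emit NUM '0' (now at pos=26)
pos=26: enter COMMENT mode (saw '/*')
exit COMMENT mode (now at pos=41)
DONE. 8 tokens: [SEMI, SEMI, ID, ID, EQ, ID, MINUS, NUM]

Answer: 8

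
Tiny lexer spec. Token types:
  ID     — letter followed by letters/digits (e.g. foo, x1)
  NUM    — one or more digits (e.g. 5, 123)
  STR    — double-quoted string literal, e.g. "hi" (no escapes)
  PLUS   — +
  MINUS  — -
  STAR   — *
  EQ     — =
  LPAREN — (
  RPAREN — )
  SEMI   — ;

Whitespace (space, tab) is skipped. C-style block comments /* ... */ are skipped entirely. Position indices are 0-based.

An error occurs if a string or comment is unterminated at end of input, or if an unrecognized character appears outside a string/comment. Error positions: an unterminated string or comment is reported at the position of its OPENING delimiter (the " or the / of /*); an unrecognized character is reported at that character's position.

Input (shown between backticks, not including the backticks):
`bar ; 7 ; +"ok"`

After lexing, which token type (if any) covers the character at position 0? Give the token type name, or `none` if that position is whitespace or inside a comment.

pos=0: emit ID 'bar' (now at pos=3)
pos=4: emit SEMI ';'
pos=6: emit NUM '7' (now at pos=7)
pos=8: emit SEMI ';'
pos=10: emit PLUS '+'
pos=11: enter STRING mode
pos=11: emit STR "ok" (now at pos=15)
DONE. 6 tokens: [ID, SEMI, NUM, SEMI, PLUS, STR]
Position 0: char is 'b' -> ID

Answer: ID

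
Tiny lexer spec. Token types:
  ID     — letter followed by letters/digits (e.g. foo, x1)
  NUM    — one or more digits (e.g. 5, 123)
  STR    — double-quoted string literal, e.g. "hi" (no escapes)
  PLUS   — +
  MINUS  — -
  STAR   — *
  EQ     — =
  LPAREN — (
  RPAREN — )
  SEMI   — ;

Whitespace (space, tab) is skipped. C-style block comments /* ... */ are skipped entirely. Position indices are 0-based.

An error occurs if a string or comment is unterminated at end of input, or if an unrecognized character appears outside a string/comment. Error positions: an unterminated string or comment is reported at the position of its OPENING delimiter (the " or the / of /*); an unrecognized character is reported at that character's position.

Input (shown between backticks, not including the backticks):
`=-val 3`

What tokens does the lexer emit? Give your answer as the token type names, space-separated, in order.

pos=0: emit EQ '='
pos=1: emit MINUS '-'
pos=2: emit ID 'val' (now at pos=5)
pos=6: emit NUM '3' (now at pos=7)
DONE. 4 tokens: [EQ, MINUS, ID, NUM]

Answer: EQ MINUS ID NUM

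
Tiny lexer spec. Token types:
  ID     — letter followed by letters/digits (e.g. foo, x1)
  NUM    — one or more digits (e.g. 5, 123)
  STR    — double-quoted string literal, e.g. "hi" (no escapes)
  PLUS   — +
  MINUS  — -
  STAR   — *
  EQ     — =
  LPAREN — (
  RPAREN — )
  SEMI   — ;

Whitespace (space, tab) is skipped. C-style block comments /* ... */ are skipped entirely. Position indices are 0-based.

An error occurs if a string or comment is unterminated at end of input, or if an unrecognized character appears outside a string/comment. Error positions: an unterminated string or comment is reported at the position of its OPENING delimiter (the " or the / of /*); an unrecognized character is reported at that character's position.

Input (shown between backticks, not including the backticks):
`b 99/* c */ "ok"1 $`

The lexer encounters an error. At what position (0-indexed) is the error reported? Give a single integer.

pos=0: emit ID 'b' (now at pos=1)
pos=2: emit NUM '99' (now at pos=4)
pos=4: enter COMMENT mode (saw '/*')
exit COMMENT mode (now at pos=11)
pos=12: enter STRING mode
pos=12: emit STR "ok" (now at pos=16)
pos=16: emit NUM '1' (now at pos=17)
pos=18: ERROR — unrecognized char '$'

Answer: 18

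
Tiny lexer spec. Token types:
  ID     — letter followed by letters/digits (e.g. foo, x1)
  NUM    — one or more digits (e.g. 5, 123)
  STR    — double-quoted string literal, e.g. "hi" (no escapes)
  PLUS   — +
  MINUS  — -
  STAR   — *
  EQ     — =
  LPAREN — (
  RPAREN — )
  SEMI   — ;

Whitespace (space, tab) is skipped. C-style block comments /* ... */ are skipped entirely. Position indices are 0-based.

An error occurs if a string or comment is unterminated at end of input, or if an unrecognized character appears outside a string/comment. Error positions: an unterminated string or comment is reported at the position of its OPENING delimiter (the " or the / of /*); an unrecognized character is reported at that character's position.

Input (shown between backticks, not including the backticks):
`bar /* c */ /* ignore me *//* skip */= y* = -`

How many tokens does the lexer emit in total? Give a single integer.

Answer: 6

Derivation:
pos=0: emit ID 'bar' (now at pos=3)
pos=4: enter COMMENT mode (saw '/*')
exit COMMENT mode (now at pos=11)
pos=12: enter COMMENT mode (saw '/*')
exit COMMENT mode (now at pos=27)
pos=27: enter COMMENT mode (saw '/*')
exit COMMENT mode (now at pos=37)
pos=37: emit EQ '='
pos=39: emit ID 'y' (now at pos=40)
pos=40: emit STAR '*'
pos=42: emit EQ '='
pos=44: emit MINUS '-'
DONE. 6 tokens: [ID, EQ, ID, STAR, EQ, MINUS]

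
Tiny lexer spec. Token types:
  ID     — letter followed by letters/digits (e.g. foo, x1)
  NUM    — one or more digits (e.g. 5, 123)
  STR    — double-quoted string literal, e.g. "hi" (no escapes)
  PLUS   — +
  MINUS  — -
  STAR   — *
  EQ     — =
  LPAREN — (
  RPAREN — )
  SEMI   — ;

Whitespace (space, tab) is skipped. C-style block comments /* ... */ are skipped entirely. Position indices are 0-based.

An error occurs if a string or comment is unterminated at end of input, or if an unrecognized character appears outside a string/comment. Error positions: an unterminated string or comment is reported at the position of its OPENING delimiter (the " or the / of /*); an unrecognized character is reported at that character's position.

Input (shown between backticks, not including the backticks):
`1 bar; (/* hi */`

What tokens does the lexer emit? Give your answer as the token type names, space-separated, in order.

Answer: NUM ID SEMI LPAREN

Derivation:
pos=0: emit NUM '1' (now at pos=1)
pos=2: emit ID 'bar' (now at pos=5)
pos=5: emit SEMI ';'
pos=7: emit LPAREN '('
pos=8: enter COMMENT mode (saw '/*')
exit COMMENT mode (now at pos=16)
DONE. 4 tokens: [NUM, ID, SEMI, LPAREN]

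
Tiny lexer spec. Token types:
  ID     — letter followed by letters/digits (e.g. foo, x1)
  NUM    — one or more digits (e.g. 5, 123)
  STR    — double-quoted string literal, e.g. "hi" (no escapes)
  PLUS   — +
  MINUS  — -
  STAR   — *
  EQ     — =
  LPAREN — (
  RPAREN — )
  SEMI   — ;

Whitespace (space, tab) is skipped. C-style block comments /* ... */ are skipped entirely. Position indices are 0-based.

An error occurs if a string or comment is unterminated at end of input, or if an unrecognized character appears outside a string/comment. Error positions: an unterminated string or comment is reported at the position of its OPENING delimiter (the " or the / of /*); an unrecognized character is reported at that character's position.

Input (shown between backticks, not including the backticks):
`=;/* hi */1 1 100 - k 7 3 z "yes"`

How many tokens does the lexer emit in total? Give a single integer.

Answer: 11

Derivation:
pos=0: emit EQ '='
pos=1: emit SEMI ';'
pos=2: enter COMMENT mode (saw '/*')
exit COMMENT mode (now at pos=10)
pos=10: emit NUM '1' (now at pos=11)
pos=12: emit NUM '1' (now at pos=13)
pos=14: emit NUM '100' (now at pos=17)
pos=18: emit MINUS '-'
pos=20: emit ID 'k' (now at pos=21)
pos=22: emit NUM '7' (now at pos=23)
pos=24: emit NUM '3' (now at pos=25)
pos=26: emit ID 'z' (now at pos=27)
pos=28: enter STRING mode
pos=28: emit STR "yes" (now at pos=33)
DONE. 11 tokens: [EQ, SEMI, NUM, NUM, NUM, MINUS, ID, NUM, NUM, ID, STR]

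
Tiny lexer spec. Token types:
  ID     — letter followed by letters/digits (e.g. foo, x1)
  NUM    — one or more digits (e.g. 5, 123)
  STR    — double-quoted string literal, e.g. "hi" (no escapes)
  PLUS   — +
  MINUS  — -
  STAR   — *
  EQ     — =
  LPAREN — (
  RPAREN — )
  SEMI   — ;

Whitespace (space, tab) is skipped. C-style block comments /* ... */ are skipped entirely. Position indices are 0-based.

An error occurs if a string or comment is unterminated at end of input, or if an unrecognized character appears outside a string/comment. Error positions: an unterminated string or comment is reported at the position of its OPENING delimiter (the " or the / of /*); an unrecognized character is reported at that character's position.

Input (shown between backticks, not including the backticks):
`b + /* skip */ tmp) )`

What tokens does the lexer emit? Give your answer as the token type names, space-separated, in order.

pos=0: emit ID 'b' (now at pos=1)
pos=2: emit PLUS '+'
pos=4: enter COMMENT mode (saw '/*')
exit COMMENT mode (now at pos=14)
pos=15: emit ID 'tmp' (now at pos=18)
pos=18: emit RPAREN ')'
pos=20: emit RPAREN ')'
DONE. 5 tokens: [ID, PLUS, ID, RPAREN, RPAREN]

Answer: ID PLUS ID RPAREN RPAREN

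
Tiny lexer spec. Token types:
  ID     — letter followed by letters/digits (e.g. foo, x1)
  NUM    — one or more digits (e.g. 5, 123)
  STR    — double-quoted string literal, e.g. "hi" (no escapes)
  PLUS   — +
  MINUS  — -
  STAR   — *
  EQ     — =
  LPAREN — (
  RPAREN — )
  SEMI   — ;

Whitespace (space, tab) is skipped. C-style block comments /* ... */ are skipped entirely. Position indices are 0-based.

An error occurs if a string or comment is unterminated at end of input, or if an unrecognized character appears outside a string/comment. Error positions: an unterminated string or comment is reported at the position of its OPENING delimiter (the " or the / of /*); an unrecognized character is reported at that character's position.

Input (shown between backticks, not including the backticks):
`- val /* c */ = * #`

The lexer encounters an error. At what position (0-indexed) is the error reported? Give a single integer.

pos=0: emit MINUS '-'
pos=2: emit ID 'val' (now at pos=5)
pos=6: enter COMMENT mode (saw '/*')
exit COMMENT mode (now at pos=13)
pos=14: emit EQ '='
pos=16: emit STAR '*'
pos=18: ERROR — unrecognized char '#'

Answer: 18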